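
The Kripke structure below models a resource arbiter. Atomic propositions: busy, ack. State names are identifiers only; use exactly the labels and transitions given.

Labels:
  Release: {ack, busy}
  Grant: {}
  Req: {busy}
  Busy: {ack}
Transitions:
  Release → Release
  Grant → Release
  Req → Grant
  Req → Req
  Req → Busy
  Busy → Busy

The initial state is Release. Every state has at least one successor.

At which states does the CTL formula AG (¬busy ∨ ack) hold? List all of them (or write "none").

{Release, Grant, Busy}

States satisfying ¬busy ∨ ack: {Release, Grant, Busy}.
States satisfying AG (¬busy ∨ ack): {Release, Grant, Busy}.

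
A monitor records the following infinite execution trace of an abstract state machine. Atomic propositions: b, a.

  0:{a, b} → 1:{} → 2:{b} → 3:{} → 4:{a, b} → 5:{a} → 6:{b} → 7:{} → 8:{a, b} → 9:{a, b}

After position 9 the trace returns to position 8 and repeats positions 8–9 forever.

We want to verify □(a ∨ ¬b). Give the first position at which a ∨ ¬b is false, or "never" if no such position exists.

2

Check a ∨ ¬b at each position in order: 0 ✓, 1 ✓.
At position 2 the labels are {b}, so a ∨ ¬b is false there. This is the first violation.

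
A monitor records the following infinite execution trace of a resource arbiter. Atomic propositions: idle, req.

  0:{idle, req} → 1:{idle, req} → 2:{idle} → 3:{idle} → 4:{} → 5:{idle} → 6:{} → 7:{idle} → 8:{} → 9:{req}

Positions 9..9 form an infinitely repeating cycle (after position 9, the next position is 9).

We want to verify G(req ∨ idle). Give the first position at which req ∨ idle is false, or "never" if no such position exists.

4

Check req ∨ idle at each position in order: 0 ✓, 1 ✓, 2 ✓, 3 ✓.
At position 4 the labels are {}, so req ∨ idle is false there. This is the first violation.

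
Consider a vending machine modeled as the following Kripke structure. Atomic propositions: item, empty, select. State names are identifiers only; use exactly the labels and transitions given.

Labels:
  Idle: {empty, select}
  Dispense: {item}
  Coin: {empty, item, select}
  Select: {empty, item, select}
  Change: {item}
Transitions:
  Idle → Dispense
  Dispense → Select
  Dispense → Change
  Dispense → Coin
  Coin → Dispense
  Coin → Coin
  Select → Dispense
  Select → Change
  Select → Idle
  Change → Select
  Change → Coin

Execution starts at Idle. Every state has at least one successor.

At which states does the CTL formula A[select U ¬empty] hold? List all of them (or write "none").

{Idle, Dispense, Select, Change}

States satisfying select: {Idle, Coin, Select}.
States satisfying ¬empty: {Dispense, Change}.
States satisfying A[select U ¬empty]: {Idle, Dispense, Select, Change}.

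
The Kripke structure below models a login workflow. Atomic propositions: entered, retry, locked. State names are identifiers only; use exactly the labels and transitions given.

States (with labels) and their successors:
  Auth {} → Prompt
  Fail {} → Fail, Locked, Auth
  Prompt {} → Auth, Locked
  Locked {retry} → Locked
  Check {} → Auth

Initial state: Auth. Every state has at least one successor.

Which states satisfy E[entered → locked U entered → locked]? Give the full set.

{Auth, Fail, Prompt, Locked, Check}

States satisfying entered → locked: {Auth, Fail, Prompt, Locked, Check}.
States satisfying E[entered → locked U entered → locked]: {Auth, Fail, Prompt, Locked, Check}.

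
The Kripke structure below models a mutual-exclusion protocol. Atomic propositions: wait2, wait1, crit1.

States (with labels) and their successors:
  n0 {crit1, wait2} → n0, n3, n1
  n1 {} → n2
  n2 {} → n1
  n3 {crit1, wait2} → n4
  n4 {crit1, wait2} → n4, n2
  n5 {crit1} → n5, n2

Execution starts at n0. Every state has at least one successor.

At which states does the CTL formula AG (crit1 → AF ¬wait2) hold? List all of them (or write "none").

States satisfying crit1 → AF ¬wait2: {n1, n2, n5}.
States satisfying AG (crit1 → AF ¬wait2): {n1, n2, n5}.

{n1, n2, n5}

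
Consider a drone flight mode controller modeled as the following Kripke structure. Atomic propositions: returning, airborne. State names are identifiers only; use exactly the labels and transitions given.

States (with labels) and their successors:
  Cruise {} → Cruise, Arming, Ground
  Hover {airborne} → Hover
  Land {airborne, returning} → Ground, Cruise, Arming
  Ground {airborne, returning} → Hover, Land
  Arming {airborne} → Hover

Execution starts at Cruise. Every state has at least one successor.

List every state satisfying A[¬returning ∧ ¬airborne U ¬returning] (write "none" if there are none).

{Cruise, Hover, Arming}

States satisfying ¬returning ∧ ¬airborne: {Cruise}.
States satisfying ¬returning: {Cruise, Hover, Arming}.
States satisfying A[¬returning ∧ ¬airborne U ¬returning]: {Cruise, Hover, Arming}.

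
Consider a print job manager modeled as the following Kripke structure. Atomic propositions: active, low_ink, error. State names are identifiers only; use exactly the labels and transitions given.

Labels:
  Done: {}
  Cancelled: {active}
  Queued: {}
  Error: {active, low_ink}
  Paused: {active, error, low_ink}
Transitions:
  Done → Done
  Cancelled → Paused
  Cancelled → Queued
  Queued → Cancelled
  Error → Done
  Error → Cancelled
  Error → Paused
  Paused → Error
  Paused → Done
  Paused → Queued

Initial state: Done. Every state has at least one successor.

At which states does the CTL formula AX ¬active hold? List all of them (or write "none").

{Done}

States satisfying ¬active: {Done, Queued}.
States satisfying AX ¬active: {Done}.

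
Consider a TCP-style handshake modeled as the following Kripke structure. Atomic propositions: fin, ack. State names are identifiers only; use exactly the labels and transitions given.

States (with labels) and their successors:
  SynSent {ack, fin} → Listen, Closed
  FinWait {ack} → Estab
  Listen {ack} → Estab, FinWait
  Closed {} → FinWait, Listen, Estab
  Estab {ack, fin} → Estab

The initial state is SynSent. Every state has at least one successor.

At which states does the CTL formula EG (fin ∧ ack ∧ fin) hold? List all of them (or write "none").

States satisfying fin ∧ ack ∧ fin: {SynSent, Estab}.
States satisfying EG (fin ∧ ack ∧ fin): {Estab}.

{Estab}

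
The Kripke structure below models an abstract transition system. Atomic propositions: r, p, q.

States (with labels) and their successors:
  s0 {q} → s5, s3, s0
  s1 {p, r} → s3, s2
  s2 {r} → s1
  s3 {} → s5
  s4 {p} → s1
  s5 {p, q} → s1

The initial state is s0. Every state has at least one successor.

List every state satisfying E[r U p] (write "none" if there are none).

States satisfying r: {s1, s2}.
States satisfying p: {s1, s4, s5}.
States satisfying E[r U p]: {s1, s2, s4, s5}.

{s1, s2, s4, s5}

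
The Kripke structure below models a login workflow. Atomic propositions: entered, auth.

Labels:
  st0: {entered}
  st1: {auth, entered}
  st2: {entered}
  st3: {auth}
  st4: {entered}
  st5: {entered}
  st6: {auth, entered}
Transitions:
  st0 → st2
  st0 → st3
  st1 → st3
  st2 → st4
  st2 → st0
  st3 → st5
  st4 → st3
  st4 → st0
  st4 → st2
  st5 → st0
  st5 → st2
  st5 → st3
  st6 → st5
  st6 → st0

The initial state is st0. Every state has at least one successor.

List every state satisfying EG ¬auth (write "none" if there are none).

States satisfying ¬auth: {st0, st2, st4, st5}.
States satisfying EG ¬auth: {st0, st2, st4, st5}.

{st0, st2, st4, st5}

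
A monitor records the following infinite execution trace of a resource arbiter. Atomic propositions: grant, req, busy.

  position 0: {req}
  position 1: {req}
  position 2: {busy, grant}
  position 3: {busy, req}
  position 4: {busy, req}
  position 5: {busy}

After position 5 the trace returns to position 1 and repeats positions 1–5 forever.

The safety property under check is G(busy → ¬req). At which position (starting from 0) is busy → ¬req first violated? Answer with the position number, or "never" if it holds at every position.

3

Check busy → ¬req at each position in order: 0 ✓, 1 ✓, 2 ✓.
At position 3 the labels are {busy, req}, so busy → ¬req is false there. This is the first violation.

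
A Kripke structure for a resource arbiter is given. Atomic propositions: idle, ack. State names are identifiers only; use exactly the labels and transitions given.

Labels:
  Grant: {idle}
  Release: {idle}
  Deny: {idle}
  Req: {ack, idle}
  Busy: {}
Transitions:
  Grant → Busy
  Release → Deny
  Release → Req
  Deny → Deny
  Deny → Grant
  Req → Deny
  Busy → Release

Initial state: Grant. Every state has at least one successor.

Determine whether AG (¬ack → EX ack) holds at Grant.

Does not hold

States satisfying ¬ack → EX ack: {Release, Req}.
States satisfying AG (¬ack → EX ack): ∅.
Busy is reachable from Grant and violates ¬ack → EX ack, so AG fails at Grant.
Grant ∉ Sat(AG (¬ack → EX ack)).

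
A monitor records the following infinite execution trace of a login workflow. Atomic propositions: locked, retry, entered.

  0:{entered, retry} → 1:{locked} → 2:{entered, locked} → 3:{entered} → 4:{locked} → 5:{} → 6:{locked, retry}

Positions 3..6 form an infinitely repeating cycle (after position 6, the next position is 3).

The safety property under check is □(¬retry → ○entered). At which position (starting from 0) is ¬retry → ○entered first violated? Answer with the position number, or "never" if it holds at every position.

Check ¬retry → ○entered at each position in order: 0 ✓, 1 ✓, 2 ✓.
At position 3 the labels are {entered} and the next position 4 has {locked}, so ¬retry → ○entered is false there. This is the first violation.

3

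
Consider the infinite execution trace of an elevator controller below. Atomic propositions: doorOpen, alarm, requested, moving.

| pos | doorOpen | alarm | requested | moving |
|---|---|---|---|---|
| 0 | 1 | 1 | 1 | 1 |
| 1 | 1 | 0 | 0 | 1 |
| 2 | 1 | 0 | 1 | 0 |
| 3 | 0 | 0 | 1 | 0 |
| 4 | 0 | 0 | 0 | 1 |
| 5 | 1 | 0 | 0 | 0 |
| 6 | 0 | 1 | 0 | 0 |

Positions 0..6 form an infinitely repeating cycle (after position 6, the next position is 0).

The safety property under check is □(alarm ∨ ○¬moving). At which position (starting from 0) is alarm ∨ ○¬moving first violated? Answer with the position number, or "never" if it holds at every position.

Check alarm ∨ ○¬moving at each position in order: 0 ✓, 1 ✓, 2 ✓.
At position 3 the labels are {requested} and the next position 4 has {moving}, so alarm ∨ ○¬moving is false there. This is the first violation.

3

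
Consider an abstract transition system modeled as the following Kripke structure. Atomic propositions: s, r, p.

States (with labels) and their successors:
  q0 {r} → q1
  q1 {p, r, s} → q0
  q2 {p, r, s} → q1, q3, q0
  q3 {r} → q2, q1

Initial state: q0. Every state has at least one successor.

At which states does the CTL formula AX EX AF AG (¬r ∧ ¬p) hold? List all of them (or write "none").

none

States satisfying EX AF AG (¬r ∧ ¬p): ∅.
States satisfying AX EX AF AG (¬r ∧ ¬p): ∅.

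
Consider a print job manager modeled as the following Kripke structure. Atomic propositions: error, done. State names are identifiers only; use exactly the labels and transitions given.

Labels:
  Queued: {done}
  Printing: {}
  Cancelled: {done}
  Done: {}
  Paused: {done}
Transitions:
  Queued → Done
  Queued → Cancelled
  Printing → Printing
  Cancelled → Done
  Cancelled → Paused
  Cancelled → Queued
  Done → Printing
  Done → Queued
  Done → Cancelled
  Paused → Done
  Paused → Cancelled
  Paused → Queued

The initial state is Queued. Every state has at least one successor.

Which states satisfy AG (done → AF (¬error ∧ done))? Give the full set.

States satisfying done → AF (¬error ∧ done): {Queued, Printing, Cancelled, Done, Paused}.
States satisfying AG (done → AF (¬error ∧ done)): {Queued, Printing, Cancelled, Done, Paused}.

{Queued, Printing, Cancelled, Done, Paused}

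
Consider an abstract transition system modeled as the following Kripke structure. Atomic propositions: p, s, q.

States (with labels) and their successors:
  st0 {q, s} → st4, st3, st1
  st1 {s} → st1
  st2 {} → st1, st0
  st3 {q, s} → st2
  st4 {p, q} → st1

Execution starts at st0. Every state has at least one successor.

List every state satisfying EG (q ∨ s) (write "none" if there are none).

States satisfying q ∨ s: {st0, st1, st3, st4}.
States satisfying EG (q ∨ s): {st0, st1, st4}.

{st0, st1, st4}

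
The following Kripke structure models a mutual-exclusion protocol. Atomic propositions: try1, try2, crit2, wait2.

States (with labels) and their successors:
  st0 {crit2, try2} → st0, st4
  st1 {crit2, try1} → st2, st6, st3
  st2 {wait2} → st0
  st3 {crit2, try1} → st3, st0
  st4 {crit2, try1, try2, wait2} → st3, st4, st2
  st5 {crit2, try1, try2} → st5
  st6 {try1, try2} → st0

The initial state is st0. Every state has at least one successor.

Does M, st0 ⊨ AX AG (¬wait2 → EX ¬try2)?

States satisfying AG (¬wait2 → EX ¬try2): ∅.
States satisfying AX AG (¬wait2 → EX ¬try2): ∅.
st0 ∉ Sat(AX AG (¬wait2 → EX ¬try2)).

Violated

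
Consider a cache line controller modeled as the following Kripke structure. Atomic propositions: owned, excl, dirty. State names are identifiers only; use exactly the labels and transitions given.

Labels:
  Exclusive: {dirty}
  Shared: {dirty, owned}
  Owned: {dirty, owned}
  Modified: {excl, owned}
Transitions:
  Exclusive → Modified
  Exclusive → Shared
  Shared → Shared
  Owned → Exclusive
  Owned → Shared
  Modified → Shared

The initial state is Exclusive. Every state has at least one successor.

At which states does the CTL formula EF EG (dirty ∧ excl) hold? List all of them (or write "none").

none

States satisfying EG (dirty ∧ excl): ∅.
States satisfying EF EG (dirty ∧ excl): ∅.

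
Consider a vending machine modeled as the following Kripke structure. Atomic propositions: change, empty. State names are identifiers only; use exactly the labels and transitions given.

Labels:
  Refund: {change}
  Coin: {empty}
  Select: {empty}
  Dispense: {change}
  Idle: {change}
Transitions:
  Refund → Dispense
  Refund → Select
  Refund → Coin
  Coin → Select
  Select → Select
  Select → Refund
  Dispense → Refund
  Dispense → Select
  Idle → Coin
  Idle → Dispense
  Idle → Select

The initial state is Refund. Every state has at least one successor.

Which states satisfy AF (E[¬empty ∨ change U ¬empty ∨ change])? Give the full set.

{Refund, Dispense, Idle}

States satisfying E[¬empty ∨ change U ¬empty ∨ change]: {Refund, Dispense, Idle}.
States satisfying AF (E[¬empty ∨ change U ¬empty ∨ change]): {Refund, Dispense, Idle}.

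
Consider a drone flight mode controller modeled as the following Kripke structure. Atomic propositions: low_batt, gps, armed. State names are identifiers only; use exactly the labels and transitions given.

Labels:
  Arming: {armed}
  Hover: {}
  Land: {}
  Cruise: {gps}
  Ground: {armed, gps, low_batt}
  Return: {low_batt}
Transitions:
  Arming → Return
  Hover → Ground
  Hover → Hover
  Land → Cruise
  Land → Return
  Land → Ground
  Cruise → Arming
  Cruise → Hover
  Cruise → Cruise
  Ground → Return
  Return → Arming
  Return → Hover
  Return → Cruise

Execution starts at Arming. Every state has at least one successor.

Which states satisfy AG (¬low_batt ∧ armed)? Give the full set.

none

States satisfying ¬low_batt ∧ armed: {Arming}.
States satisfying AG (¬low_batt ∧ armed): ∅.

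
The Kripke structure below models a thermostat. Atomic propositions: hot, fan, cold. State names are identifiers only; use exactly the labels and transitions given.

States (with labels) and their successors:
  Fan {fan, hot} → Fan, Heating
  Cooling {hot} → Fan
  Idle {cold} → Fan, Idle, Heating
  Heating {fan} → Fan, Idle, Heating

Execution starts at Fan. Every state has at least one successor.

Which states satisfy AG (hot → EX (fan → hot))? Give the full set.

{Fan, Cooling, Idle, Heating}

States satisfying hot → EX (fan → hot): {Fan, Cooling, Idle, Heating}.
States satisfying AG (hot → EX (fan → hot)): {Fan, Cooling, Idle, Heating}.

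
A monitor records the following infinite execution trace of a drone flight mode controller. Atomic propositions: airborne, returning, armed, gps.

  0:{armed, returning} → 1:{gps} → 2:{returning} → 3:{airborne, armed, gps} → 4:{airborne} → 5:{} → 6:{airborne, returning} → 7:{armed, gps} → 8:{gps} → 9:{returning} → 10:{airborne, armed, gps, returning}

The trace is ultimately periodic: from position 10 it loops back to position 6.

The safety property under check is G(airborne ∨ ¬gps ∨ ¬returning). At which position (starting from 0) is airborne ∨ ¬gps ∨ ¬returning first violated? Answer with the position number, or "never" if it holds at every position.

never

airborne ∨ ¬gps ∨ ¬returning holds at every position 0..10, and those are all the positions the trace ever visits, so the invariant G(airborne ∨ ¬gps ∨ ¬returning) is never violated.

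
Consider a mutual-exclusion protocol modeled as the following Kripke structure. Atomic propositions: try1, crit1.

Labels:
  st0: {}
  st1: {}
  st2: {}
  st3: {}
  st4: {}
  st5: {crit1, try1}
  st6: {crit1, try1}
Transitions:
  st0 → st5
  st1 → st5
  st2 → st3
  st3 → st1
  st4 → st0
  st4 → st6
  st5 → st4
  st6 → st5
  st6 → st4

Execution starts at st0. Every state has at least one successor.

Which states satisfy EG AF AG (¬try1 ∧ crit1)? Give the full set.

States satisfying AF AG (¬try1 ∧ crit1): ∅.
States satisfying EG AF AG (¬try1 ∧ crit1): ∅.

none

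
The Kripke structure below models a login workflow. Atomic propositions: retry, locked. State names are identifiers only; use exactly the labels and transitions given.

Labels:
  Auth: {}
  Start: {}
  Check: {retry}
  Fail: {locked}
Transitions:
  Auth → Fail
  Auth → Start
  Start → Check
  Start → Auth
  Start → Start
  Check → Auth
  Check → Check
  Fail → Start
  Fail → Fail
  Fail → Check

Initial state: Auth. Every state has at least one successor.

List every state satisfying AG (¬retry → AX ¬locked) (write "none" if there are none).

none

States satisfying ¬retry → AX ¬locked: {Start, Check}.
States satisfying AG (¬retry → AX ¬locked): ∅.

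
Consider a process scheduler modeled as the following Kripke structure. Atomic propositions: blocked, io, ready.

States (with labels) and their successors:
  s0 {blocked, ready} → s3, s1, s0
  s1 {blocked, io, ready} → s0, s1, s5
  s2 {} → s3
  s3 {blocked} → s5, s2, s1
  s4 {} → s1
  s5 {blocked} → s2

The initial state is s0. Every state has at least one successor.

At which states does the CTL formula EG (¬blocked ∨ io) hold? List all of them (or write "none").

{s1, s4}

States satisfying ¬blocked ∨ io: {s1, s2, s4}.
States satisfying EG (¬blocked ∨ io): {s1, s4}.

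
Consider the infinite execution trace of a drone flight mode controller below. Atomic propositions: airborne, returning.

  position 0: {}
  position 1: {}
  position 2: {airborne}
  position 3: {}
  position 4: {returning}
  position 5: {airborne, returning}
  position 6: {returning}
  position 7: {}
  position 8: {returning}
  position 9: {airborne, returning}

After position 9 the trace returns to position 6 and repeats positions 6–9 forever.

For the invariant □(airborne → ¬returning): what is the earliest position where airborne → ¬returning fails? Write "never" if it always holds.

5

Check airborne → ¬returning at each position in order: 0 ✓, 1 ✓, 2 ✓, 3 ✓, 4 ✓.
At position 5 the labels are {airborne, returning}, so airborne → ¬returning is false there. This is the first violation.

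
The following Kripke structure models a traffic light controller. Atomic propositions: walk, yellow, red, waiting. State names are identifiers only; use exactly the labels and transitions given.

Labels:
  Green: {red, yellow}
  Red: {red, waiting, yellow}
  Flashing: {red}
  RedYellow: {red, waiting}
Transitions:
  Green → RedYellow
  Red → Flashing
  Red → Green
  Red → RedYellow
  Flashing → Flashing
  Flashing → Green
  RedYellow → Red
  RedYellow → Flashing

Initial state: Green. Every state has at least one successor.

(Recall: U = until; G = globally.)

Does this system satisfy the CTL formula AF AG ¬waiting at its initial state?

States satisfying AG ¬waiting: ∅.
States satisfying AF AG ¬waiting: ∅.
There is a path from Green along which AG ¬waiting never holds.
Green ∉ Sat(AF AG ¬waiting).

Violated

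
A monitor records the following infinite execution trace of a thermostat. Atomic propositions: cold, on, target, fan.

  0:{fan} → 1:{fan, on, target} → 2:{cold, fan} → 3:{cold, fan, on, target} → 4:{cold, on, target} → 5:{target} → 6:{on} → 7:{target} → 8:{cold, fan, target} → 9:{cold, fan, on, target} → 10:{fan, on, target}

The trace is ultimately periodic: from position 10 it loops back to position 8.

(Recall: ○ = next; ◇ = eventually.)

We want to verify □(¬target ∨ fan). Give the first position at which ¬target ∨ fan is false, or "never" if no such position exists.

4

Check ¬target ∨ fan at each position in order: 0 ✓, 1 ✓, 2 ✓, 3 ✓.
At position 4 the labels are {cold, on, target}, so ¬target ∨ fan is false there. This is the first violation.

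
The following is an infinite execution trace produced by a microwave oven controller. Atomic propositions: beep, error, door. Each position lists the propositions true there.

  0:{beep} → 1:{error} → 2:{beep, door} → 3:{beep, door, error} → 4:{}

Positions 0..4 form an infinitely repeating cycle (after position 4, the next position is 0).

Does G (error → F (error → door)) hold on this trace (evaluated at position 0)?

Holds

error → F (error → door) holds at every position 0..4, and those are all positions ever visited, so G (error → F (error → door)) holds.
Positions where error holds: 1, 3.
Check F (error → door) at each: 1→ok, 3→ok.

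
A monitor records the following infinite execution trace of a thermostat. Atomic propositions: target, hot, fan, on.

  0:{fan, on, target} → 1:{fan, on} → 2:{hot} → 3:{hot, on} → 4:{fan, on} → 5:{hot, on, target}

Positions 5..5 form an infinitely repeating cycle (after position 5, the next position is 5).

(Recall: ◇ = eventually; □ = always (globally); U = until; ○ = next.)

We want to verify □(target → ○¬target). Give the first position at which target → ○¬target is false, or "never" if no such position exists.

Check target → ○¬target at each position in order: 0 ✓, 1 ✓, 2 ✓, 3 ✓, 4 ✓.
At position 5 the labels are {hot, on, target} and the next position 5 has {hot, on, target}, so target → ○¬target is false there. This is the first violation.

5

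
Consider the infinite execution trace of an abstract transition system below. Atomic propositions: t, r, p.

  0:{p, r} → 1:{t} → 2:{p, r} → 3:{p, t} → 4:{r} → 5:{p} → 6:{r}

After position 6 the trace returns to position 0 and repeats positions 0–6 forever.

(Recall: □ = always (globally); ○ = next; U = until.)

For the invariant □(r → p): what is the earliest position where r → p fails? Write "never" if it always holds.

Check r → p at each position in order: 0 ✓, 1 ✓, 2 ✓, 3 ✓.
At position 4 the labels are {r}, so r → p is false there. This is the first violation.

4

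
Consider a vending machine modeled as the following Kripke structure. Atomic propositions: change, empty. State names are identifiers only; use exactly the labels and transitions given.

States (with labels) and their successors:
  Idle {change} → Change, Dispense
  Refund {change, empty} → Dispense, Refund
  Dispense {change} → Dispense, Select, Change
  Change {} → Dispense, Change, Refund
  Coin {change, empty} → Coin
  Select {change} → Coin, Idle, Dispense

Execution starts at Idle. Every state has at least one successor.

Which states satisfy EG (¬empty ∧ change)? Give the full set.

{Idle, Dispense, Select}

States satisfying ¬empty ∧ change: {Idle, Dispense, Select}.
States satisfying EG (¬empty ∧ change): {Idle, Dispense, Select}.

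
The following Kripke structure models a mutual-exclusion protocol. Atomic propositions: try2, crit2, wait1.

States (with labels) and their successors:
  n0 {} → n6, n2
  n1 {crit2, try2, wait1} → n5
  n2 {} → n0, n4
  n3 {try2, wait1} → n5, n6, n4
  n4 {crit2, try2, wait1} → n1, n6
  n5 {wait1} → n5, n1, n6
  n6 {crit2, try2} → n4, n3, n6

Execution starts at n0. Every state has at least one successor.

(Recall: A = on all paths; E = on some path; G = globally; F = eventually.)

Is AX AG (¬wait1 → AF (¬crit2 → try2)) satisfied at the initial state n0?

Does not hold

States satisfying AG (¬wait1 → AF (¬crit2 → try2)): {n1, n3, n4, n5, n6}.
States satisfying AX AG (¬wait1 → AF (¬crit2 → try2)): {n1, n3, n4, n5, n6}.
n0 ∉ Sat(AX AG (¬wait1 → AF (¬crit2 → try2))).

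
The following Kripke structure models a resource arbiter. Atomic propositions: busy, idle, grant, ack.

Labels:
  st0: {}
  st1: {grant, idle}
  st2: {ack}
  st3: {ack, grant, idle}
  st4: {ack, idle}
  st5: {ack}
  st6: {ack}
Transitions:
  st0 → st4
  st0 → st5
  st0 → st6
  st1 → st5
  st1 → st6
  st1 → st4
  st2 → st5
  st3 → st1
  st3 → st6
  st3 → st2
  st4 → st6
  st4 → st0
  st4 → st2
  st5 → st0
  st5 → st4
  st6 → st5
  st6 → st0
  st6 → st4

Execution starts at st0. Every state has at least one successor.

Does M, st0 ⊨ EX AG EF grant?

Does not hold

States satisfying AG EF grant: ∅.
States satisfying EX AG EF grant: ∅.
No suitable path/successor from st0 witnesses the formula.
st0 ∉ Sat(EX AG EF grant).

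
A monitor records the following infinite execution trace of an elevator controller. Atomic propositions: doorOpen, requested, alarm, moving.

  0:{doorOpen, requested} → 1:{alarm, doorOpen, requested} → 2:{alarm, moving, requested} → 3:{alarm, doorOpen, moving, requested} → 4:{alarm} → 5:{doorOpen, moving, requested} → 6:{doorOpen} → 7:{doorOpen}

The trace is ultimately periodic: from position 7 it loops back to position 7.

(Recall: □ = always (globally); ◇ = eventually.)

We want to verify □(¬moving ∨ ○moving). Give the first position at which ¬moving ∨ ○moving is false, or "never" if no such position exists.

3

Check ¬moving ∨ ○moving at each position in order: 0 ✓, 1 ✓, 2 ✓.
At position 3 the labels are {alarm, doorOpen, moving, requested} and the next position 4 has {alarm}, so ¬moving ∨ ○moving is false there. This is the first violation.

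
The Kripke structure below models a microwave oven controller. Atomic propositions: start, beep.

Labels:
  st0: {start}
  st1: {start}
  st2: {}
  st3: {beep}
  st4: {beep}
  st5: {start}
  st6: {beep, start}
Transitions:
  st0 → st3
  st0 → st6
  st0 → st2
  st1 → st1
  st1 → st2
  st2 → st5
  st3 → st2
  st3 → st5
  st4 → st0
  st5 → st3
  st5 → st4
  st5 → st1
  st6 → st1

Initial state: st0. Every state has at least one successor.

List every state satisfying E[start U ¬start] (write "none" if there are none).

States satisfying start: {st0, st1, st5, st6}.
States satisfying ¬start: {st2, st3, st4}.
States satisfying E[start U ¬start]: {st0, st1, st2, st3, st4, st5, st6}.

{st0, st1, st2, st3, st4, st5, st6}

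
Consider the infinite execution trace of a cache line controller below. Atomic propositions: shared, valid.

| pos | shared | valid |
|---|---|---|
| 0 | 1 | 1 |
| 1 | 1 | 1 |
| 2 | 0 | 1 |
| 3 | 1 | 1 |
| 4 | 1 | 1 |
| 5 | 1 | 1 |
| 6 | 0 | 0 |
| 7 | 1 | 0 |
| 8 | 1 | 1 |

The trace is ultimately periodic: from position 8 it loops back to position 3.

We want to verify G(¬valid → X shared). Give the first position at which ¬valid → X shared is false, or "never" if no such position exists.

never

¬valid → X shared holds at every position 0..8, and those are all the positions the trace ever visits, so the invariant G(¬valid → X shared) is never violated.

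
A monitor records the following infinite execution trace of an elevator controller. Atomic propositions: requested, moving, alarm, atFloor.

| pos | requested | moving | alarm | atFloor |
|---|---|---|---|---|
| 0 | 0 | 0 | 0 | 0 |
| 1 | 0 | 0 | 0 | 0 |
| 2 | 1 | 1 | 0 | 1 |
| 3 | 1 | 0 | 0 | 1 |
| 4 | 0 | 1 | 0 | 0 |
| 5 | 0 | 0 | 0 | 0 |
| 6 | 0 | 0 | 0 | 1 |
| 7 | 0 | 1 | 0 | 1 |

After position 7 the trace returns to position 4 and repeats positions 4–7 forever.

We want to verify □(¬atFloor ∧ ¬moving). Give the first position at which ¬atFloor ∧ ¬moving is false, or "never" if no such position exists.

Check ¬atFloor ∧ ¬moving at each position in order: 0 ✓, 1 ✓.
At position 2 the labels are {atFloor, moving, requested}, so ¬atFloor ∧ ¬moving is false there. This is the first violation.

2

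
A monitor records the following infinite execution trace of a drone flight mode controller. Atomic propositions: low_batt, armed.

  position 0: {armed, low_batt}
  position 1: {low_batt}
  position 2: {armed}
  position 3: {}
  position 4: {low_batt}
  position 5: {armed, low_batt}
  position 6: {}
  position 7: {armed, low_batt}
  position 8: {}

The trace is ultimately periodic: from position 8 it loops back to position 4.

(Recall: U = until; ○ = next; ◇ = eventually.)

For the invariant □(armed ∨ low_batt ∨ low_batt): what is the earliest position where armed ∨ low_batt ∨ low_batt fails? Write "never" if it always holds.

Check armed ∨ low_batt ∨ low_batt at each position in order: 0 ✓, 1 ✓, 2 ✓.
At position 3 the labels are {}, so armed ∨ low_batt ∨ low_batt is false there. This is the first violation.

3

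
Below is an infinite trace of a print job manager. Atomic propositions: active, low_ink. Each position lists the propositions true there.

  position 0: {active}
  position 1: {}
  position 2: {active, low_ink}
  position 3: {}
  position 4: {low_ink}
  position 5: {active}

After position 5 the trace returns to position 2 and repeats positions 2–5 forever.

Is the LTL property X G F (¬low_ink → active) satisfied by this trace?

The position after 0 is 1; G F (¬low_ink → active) is true there.

Satisfied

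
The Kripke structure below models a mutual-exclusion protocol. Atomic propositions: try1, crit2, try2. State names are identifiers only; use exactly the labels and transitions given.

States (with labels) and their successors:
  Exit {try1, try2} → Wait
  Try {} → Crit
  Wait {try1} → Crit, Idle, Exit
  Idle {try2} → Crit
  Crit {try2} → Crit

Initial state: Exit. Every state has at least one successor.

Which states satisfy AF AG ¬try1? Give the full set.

States satisfying AG ¬try1: {Try, Idle, Crit}.
States satisfying AF AG ¬try1: {Try, Idle, Crit}.

{Try, Idle, Crit}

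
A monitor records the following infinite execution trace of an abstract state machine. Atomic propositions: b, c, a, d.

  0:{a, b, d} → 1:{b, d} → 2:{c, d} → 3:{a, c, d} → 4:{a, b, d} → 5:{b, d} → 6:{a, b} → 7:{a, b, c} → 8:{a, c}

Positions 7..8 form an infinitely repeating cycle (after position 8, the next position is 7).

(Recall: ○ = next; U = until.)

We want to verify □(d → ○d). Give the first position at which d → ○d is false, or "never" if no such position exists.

5

Check d → ○d at each position in order: 0 ✓, 1 ✓, 2 ✓, 3 ✓, 4 ✓.
At position 5 the labels are {b, d} and the next position 6 has {a, b}, so d → ○d is false there. This is the first violation.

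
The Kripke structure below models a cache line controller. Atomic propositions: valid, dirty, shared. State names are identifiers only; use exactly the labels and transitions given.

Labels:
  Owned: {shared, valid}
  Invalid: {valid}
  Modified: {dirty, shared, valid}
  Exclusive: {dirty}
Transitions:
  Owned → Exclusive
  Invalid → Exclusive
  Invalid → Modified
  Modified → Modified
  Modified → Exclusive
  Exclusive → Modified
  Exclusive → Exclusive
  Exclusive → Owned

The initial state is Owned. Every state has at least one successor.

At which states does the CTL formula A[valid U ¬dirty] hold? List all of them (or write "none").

States satisfying valid: {Owned, Invalid, Modified}.
States satisfying ¬dirty: {Owned, Invalid}.
States satisfying A[valid U ¬dirty]: {Owned, Invalid}.

{Owned, Invalid}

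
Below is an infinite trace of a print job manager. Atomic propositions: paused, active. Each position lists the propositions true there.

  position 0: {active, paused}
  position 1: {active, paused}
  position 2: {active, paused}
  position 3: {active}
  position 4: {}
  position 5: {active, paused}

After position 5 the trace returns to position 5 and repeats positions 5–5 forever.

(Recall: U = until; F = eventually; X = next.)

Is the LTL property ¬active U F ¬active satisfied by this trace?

Walking from position 0: F ¬active first holds at position 0, and ¬active holds at every earlier position along the way, so ¬active U F ¬active holds.

Satisfied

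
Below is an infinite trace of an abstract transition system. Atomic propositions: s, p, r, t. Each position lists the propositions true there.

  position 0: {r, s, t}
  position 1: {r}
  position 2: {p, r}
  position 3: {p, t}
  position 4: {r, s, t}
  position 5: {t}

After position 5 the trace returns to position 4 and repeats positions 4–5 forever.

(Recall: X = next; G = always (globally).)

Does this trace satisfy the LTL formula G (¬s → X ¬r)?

¬s → X ¬r must hold at every position from 0 onward. It fails at position 1, so G (¬s → X ¬r) is false.
Positions where ¬s holds: 1, 2, 3, 5.
Check X ¬r at each: 1→fails, 2→ok, 3→fails, 5→fails.

Does not hold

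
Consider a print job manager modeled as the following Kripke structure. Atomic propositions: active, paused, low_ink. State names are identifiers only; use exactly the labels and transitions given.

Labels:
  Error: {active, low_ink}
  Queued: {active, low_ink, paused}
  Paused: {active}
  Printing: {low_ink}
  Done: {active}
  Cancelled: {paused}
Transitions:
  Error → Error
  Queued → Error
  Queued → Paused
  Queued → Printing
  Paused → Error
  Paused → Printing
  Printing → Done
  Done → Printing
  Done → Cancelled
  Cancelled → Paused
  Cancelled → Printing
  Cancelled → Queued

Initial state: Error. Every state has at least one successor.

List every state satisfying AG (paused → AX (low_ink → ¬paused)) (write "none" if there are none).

States satisfying paused → AX (low_ink → ¬paused): {Error, Queued, Paused, Printing, Done}.
States satisfying AG (paused → AX (low_ink → ¬paused)): {Error}.

{Error}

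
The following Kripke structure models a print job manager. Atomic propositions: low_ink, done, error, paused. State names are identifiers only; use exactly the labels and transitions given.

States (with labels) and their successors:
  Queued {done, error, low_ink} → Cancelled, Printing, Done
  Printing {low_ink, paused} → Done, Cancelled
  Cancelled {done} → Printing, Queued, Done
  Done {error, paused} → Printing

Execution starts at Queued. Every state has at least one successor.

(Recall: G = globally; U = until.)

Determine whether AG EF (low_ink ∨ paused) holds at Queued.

States satisfying EF (low_ink ∨ paused): {Queued, Printing, Cancelled, Done}.
States satisfying AG EF (low_ink ∨ paused): {Queued, Printing, Cancelled, Done}.
Every state reachable from Queued satisfies EF (low_ink ∨ paused).
Queued ∈ Sat(AG EF (low_ink ∨ paused)).

Holds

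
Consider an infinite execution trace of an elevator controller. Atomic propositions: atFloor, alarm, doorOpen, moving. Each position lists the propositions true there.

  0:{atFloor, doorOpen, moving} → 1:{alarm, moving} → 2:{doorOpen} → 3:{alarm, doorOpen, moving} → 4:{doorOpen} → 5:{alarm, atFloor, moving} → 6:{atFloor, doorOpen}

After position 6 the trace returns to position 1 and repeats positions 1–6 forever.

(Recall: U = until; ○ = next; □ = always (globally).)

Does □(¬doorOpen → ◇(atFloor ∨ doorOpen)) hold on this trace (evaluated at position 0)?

Satisfied

¬doorOpen → ◇(atFloor ∨ doorOpen) holds at every position 0..6, and those are all positions ever visited, so □(¬doorOpen → ◇(atFloor ∨ doorOpen)) holds.
Positions where ¬doorOpen holds: 1, 5.
Check ◇(atFloor ∨ doorOpen) at each: 1→ok, 5→ok.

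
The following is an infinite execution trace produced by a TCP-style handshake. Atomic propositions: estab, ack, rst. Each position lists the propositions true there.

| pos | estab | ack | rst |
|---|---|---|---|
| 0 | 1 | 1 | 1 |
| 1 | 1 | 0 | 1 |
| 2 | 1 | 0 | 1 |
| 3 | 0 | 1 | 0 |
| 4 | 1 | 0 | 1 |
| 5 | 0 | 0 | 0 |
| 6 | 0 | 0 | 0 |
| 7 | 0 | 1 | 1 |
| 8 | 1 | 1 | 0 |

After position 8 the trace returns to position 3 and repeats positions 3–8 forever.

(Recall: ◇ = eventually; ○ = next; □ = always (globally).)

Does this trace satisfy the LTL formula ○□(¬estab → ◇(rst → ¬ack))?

Yes

The position after 0 is 1; □(¬estab → ◇(rst → ¬ack)) is true there.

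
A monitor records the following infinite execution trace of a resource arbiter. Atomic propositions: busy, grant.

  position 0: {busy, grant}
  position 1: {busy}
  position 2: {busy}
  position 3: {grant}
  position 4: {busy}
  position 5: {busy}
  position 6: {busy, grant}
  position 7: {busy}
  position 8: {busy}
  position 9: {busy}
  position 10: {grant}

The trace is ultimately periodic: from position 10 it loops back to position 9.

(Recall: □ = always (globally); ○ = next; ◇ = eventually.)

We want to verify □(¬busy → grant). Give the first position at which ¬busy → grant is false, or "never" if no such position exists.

¬busy → grant holds at every position 0..10, and those are all the positions the trace ever visits, so the invariant □(¬busy → grant) is never violated.

never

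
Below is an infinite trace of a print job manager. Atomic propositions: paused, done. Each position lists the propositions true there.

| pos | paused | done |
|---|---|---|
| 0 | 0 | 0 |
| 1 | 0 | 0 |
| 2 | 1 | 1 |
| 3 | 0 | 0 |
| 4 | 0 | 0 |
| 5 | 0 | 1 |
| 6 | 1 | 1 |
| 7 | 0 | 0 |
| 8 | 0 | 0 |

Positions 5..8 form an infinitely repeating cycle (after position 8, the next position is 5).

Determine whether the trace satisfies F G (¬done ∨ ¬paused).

Does not hold

G (¬done ∨ ¬paused) is false at every position 0..8, so it never becomes true and F G (¬done ∨ ¬paused) fails.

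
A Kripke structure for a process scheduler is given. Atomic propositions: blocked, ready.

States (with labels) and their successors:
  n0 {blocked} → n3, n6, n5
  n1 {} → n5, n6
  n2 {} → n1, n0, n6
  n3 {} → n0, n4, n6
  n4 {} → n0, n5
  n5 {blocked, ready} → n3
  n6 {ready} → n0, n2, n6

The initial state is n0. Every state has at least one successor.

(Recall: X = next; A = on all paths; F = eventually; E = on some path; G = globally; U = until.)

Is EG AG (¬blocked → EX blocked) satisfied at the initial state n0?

States satisfying AG (¬blocked → EX blocked): {n0, n1, n2, n3, n4, n5, n6}.
States satisfying EG AG (¬blocked → EX blocked): {n0, n1, n2, n3, n4, n5, n6}.
n0 ∈ Sat(EG AG (¬blocked → EX blocked)).

Satisfied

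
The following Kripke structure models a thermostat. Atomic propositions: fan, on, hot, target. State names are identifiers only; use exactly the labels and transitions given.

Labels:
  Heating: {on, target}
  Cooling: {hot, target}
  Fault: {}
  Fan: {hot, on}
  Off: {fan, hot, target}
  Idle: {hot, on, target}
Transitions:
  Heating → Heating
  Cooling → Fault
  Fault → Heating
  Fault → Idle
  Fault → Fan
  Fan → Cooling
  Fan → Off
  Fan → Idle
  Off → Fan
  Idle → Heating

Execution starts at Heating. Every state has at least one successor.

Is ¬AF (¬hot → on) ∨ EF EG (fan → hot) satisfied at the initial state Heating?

States satisfying ¬hot → on: {Heating, Cooling, Fan, Off, Idle}.
States satisfying AF (¬hot → on): {Heating, Cooling, Fault, Fan, Off, Idle}.
States satisfying ¬AF (¬hot → on): ∅.
States satisfying EG (fan → hot): {Heating, Cooling, Fault, Fan, Off, Idle}.
States satisfying EF EG (fan → hot): {Heating, Cooling, Fault, Fan, Off, Idle}.
States satisfying ¬AF (¬hot → on) ∨ EF EG (fan → hot): {Heating, Cooling, Fault, Fan, Off, Idle}.
Heating ∈ Sat(¬AF (¬hot → on) ∨ EF EG (fan → hot)).

Yes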